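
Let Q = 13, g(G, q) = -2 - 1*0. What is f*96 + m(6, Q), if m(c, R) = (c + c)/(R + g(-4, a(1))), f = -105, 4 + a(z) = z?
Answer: -110868/11 ≈ -10079.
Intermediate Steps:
a(z) = -4 + z
g(G, q) = -2 (g(G, q) = -2 + 0 = -2)
m(c, R) = 2*c/(-2 + R) (m(c, R) = (c + c)/(R - 2) = (2*c)/(-2 + R) = 2*c/(-2 + R))
f*96 + m(6, Q) = -105*96 + 2*6/(-2 + 13) = -10080 + 2*6/11 = -10080 + 2*6*(1/11) = -10080 + 12/11 = -110868/11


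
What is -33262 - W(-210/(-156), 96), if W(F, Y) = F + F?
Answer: -432441/13 ≈ -33265.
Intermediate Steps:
W(F, Y) = 2*F
-33262 - W(-210/(-156), 96) = -33262 - 2*(-210/(-156)) = -33262 - 2*(-210*(-1/156)) = -33262 - 2*35/26 = -33262 - 1*35/13 = -33262 - 35/13 = -432441/13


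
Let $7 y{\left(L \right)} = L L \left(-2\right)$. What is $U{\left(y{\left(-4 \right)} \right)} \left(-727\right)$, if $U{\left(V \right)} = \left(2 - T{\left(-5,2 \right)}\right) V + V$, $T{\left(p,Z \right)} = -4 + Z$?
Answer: $\frac{116320}{7} \approx 16617.0$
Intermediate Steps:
$y{\left(L \right)} = - \frac{2 L^{2}}{7}$ ($y{\left(L \right)} = \frac{L L \left(-2\right)}{7} = \frac{L^{2} \left(-2\right)}{7} = \frac{\left(-2\right) L^{2}}{7} = - \frac{2 L^{2}}{7}$)
$U{\left(V \right)} = 5 V$ ($U{\left(V \right)} = \left(2 - \left(-4 + 2\right)\right) V + V = \left(2 - -2\right) V + V = \left(2 + 2\right) V + V = 4 V + V = 5 V$)
$U{\left(y{\left(-4 \right)} \right)} \left(-727\right) = 5 \left(- \frac{2 \left(-4\right)^{2}}{7}\right) \left(-727\right) = 5 \left(\left(- \frac{2}{7}\right) 16\right) \left(-727\right) = 5 \left(- \frac{32}{7}\right) \left(-727\right) = \left(- \frac{160}{7}\right) \left(-727\right) = \frac{116320}{7}$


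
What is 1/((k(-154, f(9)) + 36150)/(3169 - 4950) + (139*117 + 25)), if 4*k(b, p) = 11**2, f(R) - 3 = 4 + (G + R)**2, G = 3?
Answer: 7124/115890991 ≈ 6.1472e-5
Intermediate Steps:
f(R) = 7 + (3 + R)**2 (f(R) = 3 + (4 + (3 + R)**2) = 7 + (3 + R)**2)
k(b, p) = 121/4 (k(b, p) = (1/4)*11**2 = (1/4)*121 = 121/4)
1/((k(-154, f(9)) + 36150)/(3169 - 4950) + (139*117 + 25)) = 1/((121/4 + 36150)/(3169 - 4950) + (139*117 + 25)) = 1/((144721/4)/(-1781) + (16263 + 25)) = 1/((144721/4)*(-1/1781) + 16288) = 1/(-144721/7124 + 16288) = 1/(115890991/7124) = 7124/115890991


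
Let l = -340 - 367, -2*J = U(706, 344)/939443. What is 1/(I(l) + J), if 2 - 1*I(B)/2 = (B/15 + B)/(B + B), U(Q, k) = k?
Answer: 14091645/41332912 ≈ 0.34093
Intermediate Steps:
J = -172/939443 ≈ -0.00018309
l = -707
I(B) = 44/15 (I(B) = 4 - 2*(B/15 + B)/(B + B) = 4 - 2*(B*(1/15) + B)/(2*B) = 4 - 2*(B/15 + B)*1/(2*B) = 4 - 2*16*B/15*1/(2*B) = 4 - 2*8/15 = 4 - 16/15 = 44/15)
1/(I(l) + J) = 1/(44/15 - 172/939443) = 1/(41332912/14091645) = 14091645/41332912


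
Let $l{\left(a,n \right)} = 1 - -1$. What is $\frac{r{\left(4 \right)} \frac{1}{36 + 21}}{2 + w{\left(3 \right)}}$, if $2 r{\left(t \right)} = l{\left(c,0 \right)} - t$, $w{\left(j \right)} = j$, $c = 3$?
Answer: $- \frac{1}{285} \approx -0.0035088$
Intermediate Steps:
$l{\left(a,n \right)} = 2$ ($l{\left(a,n \right)} = 1 + 1 = 2$)
$r{\left(t \right)} = 1 - \frac{t}{2}$ ($r{\left(t \right)} = \frac{2 - t}{2} = 1 - \frac{t}{2}$)
$\frac{r{\left(4 \right)} \frac{1}{36 + 21}}{2 + w{\left(3 \right)}} = \frac{\left(1 - 2\right) \frac{1}{36 + 21}}{2 + 3} = \frac{\left(1 - 2\right) \frac{1}{57}}{5} = \left(-1\right) \frac{1}{57} \cdot \frac{1}{5} = \left(- \frac{1}{57}\right) \frac{1}{5} = - \frac{1}{285}$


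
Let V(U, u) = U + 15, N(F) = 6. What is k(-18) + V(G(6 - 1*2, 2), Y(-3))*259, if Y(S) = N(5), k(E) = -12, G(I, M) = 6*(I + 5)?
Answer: 17859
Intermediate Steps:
G(I, M) = 30 + 6*I (G(I, M) = 6*(5 + I) = 30 + 6*I)
Y(S) = 6
V(U, u) = 15 + U
k(-18) + V(G(6 - 1*2, 2), Y(-3))*259 = -12 + (15 + (30 + 6*(6 - 1*2)))*259 = -12 + (15 + (30 + 6*(6 - 2)))*259 = -12 + (15 + (30 + 6*4))*259 = -12 + (15 + (30 + 24))*259 = -12 + (15 + 54)*259 = -12 + 69*259 = -12 + 17871 = 17859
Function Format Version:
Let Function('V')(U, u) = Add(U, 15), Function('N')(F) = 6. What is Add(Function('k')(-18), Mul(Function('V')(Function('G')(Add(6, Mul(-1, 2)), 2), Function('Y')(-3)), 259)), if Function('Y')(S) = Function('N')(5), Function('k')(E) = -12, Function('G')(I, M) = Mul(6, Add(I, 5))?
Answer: 17859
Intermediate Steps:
Function('G')(I, M) = Add(30, Mul(6, I)) (Function('G')(I, M) = Mul(6, Add(5, I)) = Add(30, Mul(6, I)))
Function('Y')(S) = 6
Function('V')(U, u) = Add(15, U)
Add(Function('k')(-18), Mul(Function('V')(Function('G')(Add(6, Mul(-1, 2)), 2), Function('Y')(-3)), 259)) = Add(-12, Mul(Add(15, Add(30, Mul(6, Add(6, Mul(-1, 2))))), 259)) = Add(-12, Mul(Add(15, Add(30, Mul(6, Add(6, -2)))), 259)) = Add(-12, Mul(Add(15, Add(30, Mul(6, 4))), 259)) = Add(-12, Mul(Add(15, Add(30, 24)), 259)) = Add(-12, Mul(Add(15, 54), 259)) = Add(-12, Mul(69, 259)) = Add(-12, 17871) = 17859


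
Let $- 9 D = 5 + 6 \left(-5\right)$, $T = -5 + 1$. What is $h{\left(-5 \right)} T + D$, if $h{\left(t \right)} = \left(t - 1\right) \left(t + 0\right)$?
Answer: $- \frac{1055}{9} \approx -117.22$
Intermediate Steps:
$T = -4$
$h{\left(t \right)} = t \left(-1 + t\right)$ ($h{\left(t \right)} = \left(-1 + t\right) t = t \left(-1 + t\right)$)
$D = \frac{25}{9}$ ($D = - \frac{5 + 6 \left(-5\right)}{9} = - \frac{5 - 30}{9} = \left(- \frac{1}{9}\right) \left(-25\right) = \frac{25}{9} \approx 2.7778$)
$h{\left(-5 \right)} T + D = - 5 \left(-1 - 5\right) \left(-4\right) + \frac{25}{9} = \left(-5\right) \left(-6\right) \left(-4\right) + \frac{25}{9} = 30 \left(-4\right) + \frac{25}{9} = -120 + \frac{25}{9} = - \frac{1055}{9}$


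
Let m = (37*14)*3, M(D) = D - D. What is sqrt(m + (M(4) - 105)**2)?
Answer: sqrt(12579) ≈ 112.16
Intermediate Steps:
M(D) = 0
m = 1554 (m = 518*3 = 1554)
sqrt(m + (M(4) - 105)**2) = sqrt(1554 + (0 - 105)**2) = sqrt(1554 + (-105)**2) = sqrt(1554 + 11025) = sqrt(12579)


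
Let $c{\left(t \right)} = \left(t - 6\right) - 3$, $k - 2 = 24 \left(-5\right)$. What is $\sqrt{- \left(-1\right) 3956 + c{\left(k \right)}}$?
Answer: $\sqrt{3829} \approx 61.879$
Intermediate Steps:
$k = -118$ ($k = 2 + 24 \left(-5\right) = 2 - 120 = -118$)
$c{\left(t \right)} = -9 + t$ ($c{\left(t \right)} = \left(-6 + t\right) - 3 = -9 + t$)
$\sqrt{- \left(-1\right) 3956 + c{\left(k \right)}} = \sqrt{- \left(-1\right) 3956 - 127} = \sqrt{\left(-1\right) \left(-3956\right) - 127} = \sqrt{3956 - 127} = \sqrt{3829}$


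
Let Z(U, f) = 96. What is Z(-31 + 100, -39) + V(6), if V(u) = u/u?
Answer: 97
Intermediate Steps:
V(u) = 1
Z(-31 + 100, -39) + V(6) = 96 + 1 = 97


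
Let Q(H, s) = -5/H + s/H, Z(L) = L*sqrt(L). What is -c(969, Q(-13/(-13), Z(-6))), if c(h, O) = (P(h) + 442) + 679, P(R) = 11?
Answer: -1132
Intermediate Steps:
Z(L) = L**(3/2)
c(h, O) = 1132 (c(h, O) = (11 + 442) + 679 = 453 + 679 = 1132)
-c(969, Q(-13/(-13), Z(-6))) = -1*1132 = -1132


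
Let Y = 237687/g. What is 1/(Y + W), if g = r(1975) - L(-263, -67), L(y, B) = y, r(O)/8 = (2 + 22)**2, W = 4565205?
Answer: 4871/22237351242 ≈ 2.1905e-7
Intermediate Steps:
r(O) = 4608 (r(O) = 8*(2 + 22)**2 = 8*24**2 = 8*576 = 4608)
g = 4871 (g = 4608 - 1*(-263) = 4608 + 263 = 4871)
Y = 237687/4871 ≈ 48.796
1/(Y + W) = 1/(237687/4871 + 4565205) = 1/(22237351242/4871) = 4871/22237351242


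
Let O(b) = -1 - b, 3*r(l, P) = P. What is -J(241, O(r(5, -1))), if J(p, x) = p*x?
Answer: 482/3 ≈ 160.67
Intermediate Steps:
r(l, P) = P/3
-J(241, O(r(5, -1))) = -241*(-1 - (-1)/3) = -241*(-1 - 1*(-⅓)) = -241*(-1 + ⅓) = -241*(-2)/3 = -1*(-482/3) = 482/3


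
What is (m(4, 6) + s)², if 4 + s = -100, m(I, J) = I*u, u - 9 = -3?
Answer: 6400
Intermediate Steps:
u = 6 (u = 9 - 3 = 6)
m(I, J) = 6*I (m(I, J) = I*6 = 6*I)
s = -104 (s = -4 - 100 = -104)
(m(4, 6) + s)² = (6*4 - 104)² = (24 - 104)² = (-80)² = 6400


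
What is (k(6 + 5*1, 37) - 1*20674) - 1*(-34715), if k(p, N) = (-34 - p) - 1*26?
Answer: 13970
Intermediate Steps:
k(p, N) = -60 - p (k(p, N) = (-34 - p) - 26 = -60 - p)
(k(6 + 5*1, 37) - 1*20674) - 1*(-34715) = ((-60 - (6 + 5*1)) - 1*20674) - 1*(-34715) = ((-60 - (6 + 5)) - 20674) + 34715 = ((-60 - 1*11) - 20674) + 34715 = ((-60 - 11) - 20674) + 34715 = (-71 - 20674) + 34715 = -20745 + 34715 = 13970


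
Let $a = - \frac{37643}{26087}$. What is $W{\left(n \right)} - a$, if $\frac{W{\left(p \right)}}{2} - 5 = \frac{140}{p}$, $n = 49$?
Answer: $\frac{3133071}{182609} \approx 17.157$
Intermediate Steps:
$a = - \frac{37643}{26087}$ ($a = \left(-37643\right) \frac{1}{26087} = - \frac{37643}{26087} \approx -1.443$)
$W{\left(p \right)} = 10 + \frac{280}{p}$ ($W{\left(p \right)} = 10 + 2 \frac{140}{p} = 10 + \frac{280}{p}$)
$W{\left(n \right)} - a = \left(10 + \frac{280}{49}\right) - - \frac{37643}{26087} = \left(10 + 280 \cdot \frac{1}{49}\right) + \frac{37643}{26087} = \left(10 + \frac{40}{7}\right) + \frac{37643}{26087} = \frac{110}{7} + \frac{37643}{26087} = \frac{3133071}{182609}$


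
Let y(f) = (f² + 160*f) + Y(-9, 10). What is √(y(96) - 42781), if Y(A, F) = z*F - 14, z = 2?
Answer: I*√18199 ≈ 134.9*I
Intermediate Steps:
Y(A, F) = -14 + 2*F (Y(A, F) = 2*F - 14 = -14 + 2*F)
y(f) = 6 + f² + 160*f (y(f) = (f² + 160*f) + (-14 + 2*10) = (f² + 160*f) + (-14 + 20) = (f² + 160*f) + 6 = 6 + f² + 160*f)
√(y(96) - 42781) = √((6 + 96² + 160*96) - 42781) = √((6 + 9216 + 15360) - 42781) = √(24582 - 42781) = √(-18199) = I*√18199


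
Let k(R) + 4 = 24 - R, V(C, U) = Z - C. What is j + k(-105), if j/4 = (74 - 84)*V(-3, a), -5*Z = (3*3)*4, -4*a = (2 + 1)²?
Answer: 293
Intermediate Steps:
a = -9/4 (a = -(2 + 1)²/4 = -¼*3² = -¼*9 = -9/4 ≈ -2.2500)
Z = -36/5 (Z = -3*3*4/5 = -9*4/5 = -⅕*36 = -36/5 ≈ -7.2000)
V(C, U) = -36/5 - C
j = 168 (j = 4*((74 - 84)*(-36/5 - 1*(-3))) = 4*(-10*(-36/5 + 3)) = 4*(-10*(-21/5)) = 4*42 = 168)
k(R) = 20 - R (k(R) = -4 + (24 - R) = 20 - R)
j + k(-105) = 168 + (20 - 1*(-105)) = 168 + (20 + 105) = 168 + 125 = 293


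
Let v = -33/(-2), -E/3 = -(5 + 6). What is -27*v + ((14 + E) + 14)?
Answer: -769/2 ≈ -384.50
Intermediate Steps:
E = 33 (E = -(-3)*(5 + 6) = -(-3)*11 = -3*(-11) = 33)
v = 33/2 (v = -33*(-½) = 33/2 ≈ 16.500)
-27*v + ((14 + E) + 14) = -27*33/2 + ((14 + 33) + 14) = -891/2 + (47 + 14) = -891/2 + 61 = -769/2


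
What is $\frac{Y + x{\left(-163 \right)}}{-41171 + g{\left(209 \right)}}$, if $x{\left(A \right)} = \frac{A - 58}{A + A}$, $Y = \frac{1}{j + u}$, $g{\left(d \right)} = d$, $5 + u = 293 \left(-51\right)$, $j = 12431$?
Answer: $- \frac{555931}{33611041404} \approx -1.654 \cdot 10^{-5}$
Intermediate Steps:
$u = -14948$ ($u = -5 + 293 \left(-51\right) = -5 - 14943 = -14948$)
$Y = - \frac{1}{2517}$ ($Y = \frac{1}{12431 - 14948} = \frac{1}{-2517} = - \frac{1}{2517} \approx -0.0003973$)
$x{\left(A \right)} = \frac{-58 + A}{2 A}$
$\frac{Y + x{\left(-163 \right)}}{-41171 + g{\left(209 \right)}} = \frac{- \frac{1}{2517} + \frac{-58 - 163}{2 \left(-163\right)}}{-41171 + 209} = \frac{- \frac{1}{2517} + \frac{1}{2} \left(- \frac{1}{163}\right) \left(-221\right)}{-40962} = \left(- \frac{1}{2517} + \frac{221}{326}\right) \left(- \frac{1}{40962}\right) = \frac{555931}{820542} \left(- \frac{1}{40962}\right) = - \frac{555931}{33611041404}$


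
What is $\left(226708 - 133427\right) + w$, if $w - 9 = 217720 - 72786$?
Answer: $238224$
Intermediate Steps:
$w = 144943$ ($w = 9 + \left(217720 - 72786\right) = 9 + 144934 = 144943$)
$\left(226708 - 133427\right) + w = \left(226708 - 133427\right) + 144943 = 93281 + 144943 = 238224$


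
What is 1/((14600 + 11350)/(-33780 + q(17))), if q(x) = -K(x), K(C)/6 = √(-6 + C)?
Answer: -1126/865 - √11/4325 ≈ -1.3025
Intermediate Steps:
K(C) = 6*√(-6 + C)
q(x) = -6*√(-6 + x)
1/((14600 + 11350)/(-33780 + q(17))) = 1/((14600 + 11350)/(-33780 - 6*√(-6 + 17))) = 1/(25950/(-33780 - 6*√11)) = -1126/865 - √11/4325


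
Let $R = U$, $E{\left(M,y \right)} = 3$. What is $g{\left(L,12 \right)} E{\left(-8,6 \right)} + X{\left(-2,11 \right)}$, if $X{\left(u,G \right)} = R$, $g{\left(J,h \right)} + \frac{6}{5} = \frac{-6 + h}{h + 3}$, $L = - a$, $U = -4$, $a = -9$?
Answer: $- \frac{32}{5} \approx -6.4$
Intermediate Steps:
$R = -4$
$L = 9$ ($L = \left(-1\right) \left(-9\right) = 9$)
$g{\left(J,h \right)} = - \frac{6}{5} + \frac{-6 + h}{3 + h}$ ($g{\left(J,h \right)} = - \frac{6}{5} + \frac{-6 + h}{h + 3} = - \frac{6}{5} + \frac{-6 + h}{3 + h}$)
$X{\left(u,G \right)} = -4$
$g{\left(L,12 \right)} E{\left(-8,6 \right)} + X{\left(-2,11 \right)} = \frac{-48 - 12}{5 \left(3 + 12\right)} 3 - 4 = \frac{-48 - 12}{5 \cdot 15} \cdot 3 - 4 = \frac{1}{5} \cdot \frac{1}{15} \left(-60\right) 3 - 4 = \left(- \frac{4}{5}\right) 3 - 4 = - \frac{12}{5} - 4 = - \frac{32}{5}$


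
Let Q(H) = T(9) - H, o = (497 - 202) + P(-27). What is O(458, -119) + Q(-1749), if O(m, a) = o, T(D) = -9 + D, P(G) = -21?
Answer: 2023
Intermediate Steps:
o = 274 (o = (497 - 202) - 21 = 295 - 21 = 274)
O(m, a) = 274
Q(H) = -H (Q(H) = (-9 + 9) - H = 0 - H = -H)
O(458, -119) + Q(-1749) = 274 - 1*(-1749) = 274 + 1749 = 2023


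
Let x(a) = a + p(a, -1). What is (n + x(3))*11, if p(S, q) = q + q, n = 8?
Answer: 99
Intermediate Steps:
p(S, q) = 2*q
x(a) = -2 + a (x(a) = a + 2*(-1) = a - 2 = -2 + a)
(n + x(3))*11 = (8 + (-2 + 3))*11 = (8 + 1)*11 = 9*11 = 99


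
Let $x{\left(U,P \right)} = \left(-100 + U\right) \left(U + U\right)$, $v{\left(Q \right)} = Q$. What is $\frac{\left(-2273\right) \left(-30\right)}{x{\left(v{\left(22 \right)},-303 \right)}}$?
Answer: $- \frac{11365}{572} \approx -19.869$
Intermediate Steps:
$x{\left(U,P \right)} = 2 U \left(-100 + U\right)$ ($x{\left(U,P \right)} = \left(-100 + U\right) 2 U = 2 U \left(-100 + U\right)$)
$\frac{\left(-2273\right) \left(-30\right)}{x{\left(v{\left(22 \right)},-303 \right)}} = \frac{\left(-2273\right) \left(-30\right)}{2 \cdot 22 \left(-100 + 22\right)} = \frac{68190}{2 \cdot 22 \left(-78\right)} = \frac{68190}{-3432} = 68190 \left(- \frac{1}{3432}\right) = - \frac{11365}{572}$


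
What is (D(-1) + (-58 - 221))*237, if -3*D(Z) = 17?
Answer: -67466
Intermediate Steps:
D(Z) = -17/3 (D(Z) = -⅓*17 = -17/3)
(D(-1) + (-58 - 221))*237 = (-17/3 + (-58 - 221))*237 = (-17/3 - 279)*237 = -854/3*237 = -67466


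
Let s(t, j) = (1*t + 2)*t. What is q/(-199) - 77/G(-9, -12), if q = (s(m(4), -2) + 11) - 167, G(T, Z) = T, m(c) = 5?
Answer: 16412/1791 ≈ 9.1636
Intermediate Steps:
s(t, j) = t*(2 + t) (s(t, j) = (t + 2)*t = (2 + t)*t = t*(2 + t))
q = -121 (q = (5*(2 + 5) + 11) - 167 = (5*7 + 11) - 167 = (35 + 11) - 167 = 46 - 167 = -121)
q/(-199) - 77/G(-9, -12) = -121/(-199) - 77/(-9) = -121*(-1/199) - 77*(-⅑) = 121/199 + 77/9 = 16412/1791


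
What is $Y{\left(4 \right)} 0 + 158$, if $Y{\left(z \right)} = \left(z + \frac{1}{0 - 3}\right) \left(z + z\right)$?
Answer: $158$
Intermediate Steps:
$Y{\left(z \right)} = 2 z \left(- \frac{1}{3} + z\right)$ ($Y{\left(z \right)} = \left(z + \frac{1}{-3}\right) 2 z = \left(z - \frac{1}{3}\right) 2 z = \left(- \frac{1}{3} + z\right) 2 z = 2 z \left(- \frac{1}{3} + z\right)$)
$Y{\left(4 \right)} 0 + 158 = \frac{2}{3} \cdot 4 \left(-1 + 3 \cdot 4\right) 0 + 158 = \frac{2}{3} \cdot 4 \left(-1 + 12\right) 0 + 158 = \frac{2}{3} \cdot 4 \cdot 11 \cdot 0 + 158 = \frac{88}{3} \cdot 0 + 158 = 0 + 158 = 158$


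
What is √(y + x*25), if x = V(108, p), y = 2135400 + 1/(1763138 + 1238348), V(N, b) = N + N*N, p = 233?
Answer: √21888968570456822686/3001486 ≈ 1558.8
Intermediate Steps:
V(N, b) = N + N²
y = 6409373204401/3001486 (y = 2135400 + 1/3001486 = 6409373204401/3001486 ≈ 2.1354e+6)
x = 11772 (x = 108*(1 + 108) = 108*109 = 11772)
√(y + x*25) = √(6409373204401/3001486 + 11772*25) = √(6409373204401/3001486 + 294300) = √(7292710534201/3001486) = √21888968570456822686/3001486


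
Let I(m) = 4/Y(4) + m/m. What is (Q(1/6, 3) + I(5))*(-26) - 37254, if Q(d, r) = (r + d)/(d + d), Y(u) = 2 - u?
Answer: -37475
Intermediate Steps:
Q(d, r) = (d + r)/(2*d) (Q(d, r) = (d + r)/((2*d)) = (d + r)*(1/(2*d)) = (d + r)/(2*d))
I(m) = -1 (I(m) = 4/(2 - 1*4) + m/m = 4/(2 - 4) + 1 = 4/(-2) + 1 = 4*(-½) + 1 = -2 + 1 = -1)
(Q(1/6, 3) + I(5))*(-26) - 37254 = ((1/6 + 3)/(2*((1/6))) - 1)*(-26) - 37254 = ((1*(⅙) + 3)/(2*((1*(⅙)))) - 1)*(-26) - 37254 = ((⅙ + 3)/(2*(⅙)) - 1)*(-26) - 37254 = ((½)*6*(19/6) - 1)*(-26) - 37254 = (19/2 - 1)*(-26) - 37254 = (17/2)*(-26) - 37254 = -221 - 37254 = -37475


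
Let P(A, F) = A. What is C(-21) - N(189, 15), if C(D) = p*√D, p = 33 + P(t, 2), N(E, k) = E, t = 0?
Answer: -189 + 33*I*√21 ≈ -189.0 + 151.23*I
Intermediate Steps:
p = 33 (p = 33 + 0 = 33)
C(D) = 33*√D
C(-21) - N(189, 15) = 33*√(-21) - 1*189 = 33*(I*√21) - 189 = 33*I*√21 - 189 = -189 + 33*I*√21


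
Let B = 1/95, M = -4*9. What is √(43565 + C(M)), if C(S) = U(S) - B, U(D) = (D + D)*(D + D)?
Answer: 11*√3636030/95 ≈ 220.79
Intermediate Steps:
U(D) = 4*D² (U(D) = (2*D)*(2*D) = 4*D²)
M = -36
B = 1/95 ≈ 0.010526
C(S) = -1/95 + 4*S² (C(S) = 4*S² - 1*1/95 = 4*S² - 1/95 = -1/95 + 4*S²)
√(43565 + C(M)) = √(43565 + (-1/95 + 4*(-36)²)) = √(43565 + (-1/95 + 4*1296)) = √(43565 + (-1/95 + 5184)) = √(43565 + 492479/95) = √(4631154/95) = 11*√3636030/95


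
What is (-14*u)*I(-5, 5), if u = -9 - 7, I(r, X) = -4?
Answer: -896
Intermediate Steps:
u = -16
(-14*u)*I(-5, 5) = -14*(-16)*(-4) = 224*(-4) = -896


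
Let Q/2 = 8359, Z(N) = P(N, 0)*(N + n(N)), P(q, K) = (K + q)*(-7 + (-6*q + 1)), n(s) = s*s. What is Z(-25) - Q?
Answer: -2176718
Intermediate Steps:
n(s) = s²
P(q, K) = (-6 - 6*q)*(K + q) (P(q, K) = (K + q)*(-7 + (1 - 6*q)) = (K + q)*(-6 - 6*q) = (-6 - 6*q)*(K + q))
Z(N) = (N + N²)*(-6*N - 6*N²) (Z(N) = (-6*0 - 6*N - 6*N² - 6*0*N)*(N + N²) = (0 - 6*N - 6*N² + 0)*(N + N²) = (-6*N - 6*N²)*(N + N²) = (N + N²)*(-6*N - 6*N²))
Q = 16718 (Q = 2*8359 = 16718)
Z(-25) - Q = -6*(-25)²*(1 - 25)² - 1*16718 = -6*625*(-24)² - 16718 = -6*625*576 - 16718 = -2160000 - 16718 = -2176718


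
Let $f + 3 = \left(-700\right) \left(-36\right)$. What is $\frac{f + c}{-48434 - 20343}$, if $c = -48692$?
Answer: $\frac{23495}{68777} \approx 0.34161$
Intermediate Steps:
$f = 25197$ ($f = -3 - -25200 = -3 + 25200 = 25197$)
$\frac{f + c}{-48434 - 20343} = \frac{25197 - 48692}{-48434 - 20343} = - \frac{23495}{-68777} = \left(-23495\right) \left(- \frac{1}{68777}\right) = \frac{23495}{68777}$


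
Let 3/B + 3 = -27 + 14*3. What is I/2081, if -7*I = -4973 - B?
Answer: 19893/58268 ≈ 0.34141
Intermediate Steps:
B = ¼ (B = 3/(-3 + (-27 + 14*3)) = 3/(-3 + (-27 + 42)) = 3/(-3 + 15) = 3/12 = 3*(1/12) = ¼ ≈ 0.25000)
I = 19893/28 (I = -(-4973 - 1*¼)/7 = -(-4973 - ¼)/7 = -⅐*(-19893/4) = 19893/28 ≈ 710.46)
I/2081 = (19893/28)/2081 = (19893/28)*(1/2081) = 19893/58268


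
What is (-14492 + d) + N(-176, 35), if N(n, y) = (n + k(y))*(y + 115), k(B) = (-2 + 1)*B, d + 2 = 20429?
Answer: -25715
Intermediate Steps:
d = 20427 (d = -2 + 20429 = 20427)
k(B) = -B
N(n, y) = (115 + y)*(n - y) (N(n, y) = (n - y)*(y + 115) = (n - y)*(115 + y) = (115 + y)*(n - y))
(-14492 + d) + N(-176, 35) = (-14492 + 20427) + (-1*35² - 115*35 + 115*(-176) - 176*35) = 5935 + (-1*1225 - 4025 - 20240 - 6160) = 5935 + (-1225 - 4025 - 20240 - 6160) = 5935 - 31650 = -25715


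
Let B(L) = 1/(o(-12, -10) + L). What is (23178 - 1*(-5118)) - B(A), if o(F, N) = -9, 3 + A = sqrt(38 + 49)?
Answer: 537628/19 + sqrt(87)/57 ≈ 28296.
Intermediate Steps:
A = -3 + sqrt(87) (A = -3 + sqrt(38 + 49) = -3 + sqrt(87) ≈ 6.3274)
B(L) = 1/(-9 + L)
(23178 - 1*(-5118)) - B(A) = (23178 - 1*(-5118)) - 1/(-9 + (-3 + sqrt(87))) = (23178 + 5118) - 1/(-12 + sqrt(87)) = 28296 - 1/(-12 + sqrt(87))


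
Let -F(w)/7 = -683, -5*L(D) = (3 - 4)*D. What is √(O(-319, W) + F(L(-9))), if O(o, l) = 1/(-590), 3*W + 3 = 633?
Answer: 3*√184918390/590 ≈ 69.145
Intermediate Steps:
W = 210 (W = -1 + (⅓)*633 = -1 + 211 = 210)
L(D) = D/5 (L(D) = -(3 - 4)*D/5 = -(-1)*D/5 = D/5)
O(o, l) = -1/590
F(w) = 4781 (F(w) = -7*(-683) = 4781)
√(O(-319, W) + F(L(-9))) = √(-1/590 + 4781) = √(2820789/590) = 3*√184918390/590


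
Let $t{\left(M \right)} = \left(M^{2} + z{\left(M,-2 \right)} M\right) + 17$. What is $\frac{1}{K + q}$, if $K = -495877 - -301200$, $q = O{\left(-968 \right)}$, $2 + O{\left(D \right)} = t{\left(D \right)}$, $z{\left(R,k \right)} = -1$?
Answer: $\frac{1}{743330} \approx 1.3453 \cdot 10^{-6}$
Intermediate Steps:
$t{\left(M \right)} = 17 + M^{2} - M$ ($t{\left(M \right)} = \left(M^{2} - M\right) + 17 = 17 + M^{2} - M$)
$O{\left(D \right)} = 15 + D^{2} - D$ ($O{\left(D \right)} = -2 + \left(17 + D^{2} - D\right) = 15 + D^{2} - D$)
$q = 938007$ ($q = 15 + \left(-968\right)^{2} - -968 = 15 + 937024 + 968 = 938007$)
$K = -194677$ ($K = -495877 + 301200 = -194677$)
$\frac{1}{K + q} = \frac{1}{-194677 + 938007} = \frac{1}{743330}$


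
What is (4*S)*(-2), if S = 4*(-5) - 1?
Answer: 168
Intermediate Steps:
S = -21 (S = -20 - 1 = -21)
(4*S)*(-2) = (4*(-21))*(-2) = -84*(-2) = 168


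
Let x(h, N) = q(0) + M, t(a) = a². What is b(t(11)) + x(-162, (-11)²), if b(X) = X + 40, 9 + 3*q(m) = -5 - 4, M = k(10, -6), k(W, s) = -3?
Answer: 152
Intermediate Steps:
M = -3
q(m) = -6 (q(m) = -3 + (-5 - 4)/3 = -3 + (⅓)*(-9) = -3 - 3 = -6)
b(X) = 40 + X
x(h, N) = -9 (x(h, N) = -6 - 3 = -9)
b(t(11)) + x(-162, (-11)²) = (40 + 11²) - 9 = (40 + 121) - 9 = 161 - 9 = 152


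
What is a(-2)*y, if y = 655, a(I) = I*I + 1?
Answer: 3275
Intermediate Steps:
a(I) = 1 + I² (a(I) = I² + 1 = 1 + I²)
a(-2)*y = (1 + (-2)²)*655 = (1 + 4)*655 = 5*655 = 3275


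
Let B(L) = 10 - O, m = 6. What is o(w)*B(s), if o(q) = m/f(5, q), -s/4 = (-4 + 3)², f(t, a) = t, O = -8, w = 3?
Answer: 108/5 ≈ 21.600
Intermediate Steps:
s = -4 (s = -4*(-4 + 3)² = -4*(-1)² = -4*1 = -4)
o(q) = 6/5
B(L) = 18 (B(L) = 10 - 1*(-8) = 10 + 8 = 18)
o(w)*B(s) = (6/5)*18 = 108/5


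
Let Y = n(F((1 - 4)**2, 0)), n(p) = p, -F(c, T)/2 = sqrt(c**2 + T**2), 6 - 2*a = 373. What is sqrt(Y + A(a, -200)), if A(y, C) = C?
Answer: I*sqrt(218) ≈ 14.765*I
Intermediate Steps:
a = -367/2 (a = 3 - 1/2*373 = 3 - 373/2 = -367/2 ≈ -183.50)
F(c, T) = -2*sqrt(T**2 + c**2) (F(c, T) = -2*sqrt(c**2 + T**2) = -2*sqrt(T**2 + c**2))
Y = -18 (Y = -2*sqrt(0**2 + ((1 - 4)**2)**2) = -2*sqrt(0 + ((-3)**2)**2) = -2*sqrt(0 + 9**2) = -2*sqrt(0 + 81) = -2*sqrt(81) = -2*9 = -18)
sqrt(Y + A(a, -200)) = sqrt(-18 - 200) = sqrt(-218) = I*sqrt(218)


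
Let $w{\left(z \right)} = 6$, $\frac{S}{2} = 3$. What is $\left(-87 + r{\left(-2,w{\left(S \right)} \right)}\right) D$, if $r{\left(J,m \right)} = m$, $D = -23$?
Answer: $1863$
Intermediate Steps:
$S = 6$ ($S = 2 \cdot 3 = 6$)
$\left(-87 + r{\left(-2,w{\left(S \right)} \right)}\right) D = \left(-87 + 6\right) \left(-23\right) = \left(-81\right) \left(-23\right) = 1863$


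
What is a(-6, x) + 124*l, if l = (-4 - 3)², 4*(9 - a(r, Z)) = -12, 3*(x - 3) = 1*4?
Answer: 6088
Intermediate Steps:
x = 13/3 (x = 3 + (1*4)/3 = 3 + (⅓)*4 = 3 + 4/3 = 13/3 ≈ 4.3333)
a(r, Z) = 12 (a(r, Z) = 9 - ¼*(-12) = 9 + 3 = 12)
l = 49 (l = (-7)² = 49)
a(-6, x) + 124*l = 12 + 124*49 = 12 + 6076 = 6088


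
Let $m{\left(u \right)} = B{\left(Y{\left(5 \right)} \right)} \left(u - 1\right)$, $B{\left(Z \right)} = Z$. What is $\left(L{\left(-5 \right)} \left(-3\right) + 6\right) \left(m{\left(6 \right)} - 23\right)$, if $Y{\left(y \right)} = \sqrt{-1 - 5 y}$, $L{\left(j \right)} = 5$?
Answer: $207 - 45 i \sqrt{26} \approx 207.0 - 229.46 i$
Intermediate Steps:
$m{\left(u \right)} = i \sqrt{26} \left(-1 + u\right)$ ($m{\left(u \right)} = \sqrt{-1 - 25} \left(u - 1\right) = \sqrt{-1 - 25} \left(-1 + u\right) = \sqrt{-26} \left(-1 + u\right) = i \sqrt{26} \left(-1 + u\right)$)
$\left(L{\left(-5 \right)} \left(-3\right) + 6\right) \left(m{\left(6 \right)} - 23\right) = \left(5 \left(-3\right) + 6\right) \left(i \sqrt{26} \left(-1 + 6\right) - 23\right) = \left(-15 + 6\right) \left(i \sqrt{26} \cdot 5 - 23\right) = - 9 \left(5 i \sqrt{26} - 23\right) = - 9 \left(-23 + 5 i \sqrt{26}\right) = 207 - 45 i \sqrt{26}$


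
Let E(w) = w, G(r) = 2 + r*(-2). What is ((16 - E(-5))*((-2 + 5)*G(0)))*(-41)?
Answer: -5166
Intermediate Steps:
G(r) = 2 - 2*r
((16 - E(-5))*((-2 + 5)*G(0)))*(-41) = ((16 - 1*(-5))*((-2 + 5)*(2 - 2*0)))*(-41) = ((16 + 5)*(3*(2 + 0)))*(-41) = (21*(3*2))*(-41) = (21*6)*(-41) = 126*(-41) = -5166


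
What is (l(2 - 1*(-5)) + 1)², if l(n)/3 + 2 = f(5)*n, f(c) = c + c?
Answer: 42025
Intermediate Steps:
f(c) = 2*c
l(n) = -6 + 30*n (l(n) = -6 + 3*((2*5)*n) = -6 + 3*(10*n) = -6 + 30*n)
(l(2 - 1*(-5)) + 1)² = ((-6 + 30*(2 - 1*(-5))) + 1)² = ((-6 + 30*(2 + 5)) + 1)² = ((-6 + 30*7) + 1)² = ((-6 + 210) + 1)² = (204 + 1)² = 205² = 42025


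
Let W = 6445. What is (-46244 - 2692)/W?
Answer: -48936/6445 ≈ -7.5929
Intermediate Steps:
(-46244 - 2692)/W = (-46244 - 2692)/6445 = -48936*1/6445 = -48936/6445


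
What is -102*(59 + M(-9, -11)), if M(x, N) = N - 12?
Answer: -3672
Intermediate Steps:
M(x, N) = -12 + N
-102*(59 + M(-9, -11)) = -102*(59 + (-12 - 11)) = -102*(59 - 23) = -102*36 = -3672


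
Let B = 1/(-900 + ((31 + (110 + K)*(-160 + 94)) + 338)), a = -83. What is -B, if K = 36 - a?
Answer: 1/15645 ≈ 6.3918e-5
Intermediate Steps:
K = 119 (K = 36 - 1*(-83) = 36 + 83 = 119)
B = -1/15645 (B = 1/(-900 + ((31 + (110 + 119)*(-160 + 94)) + 338)) = 1/(-900 + ((31 + 229*(-66)) + 338)) = 1/(-900 + ((31 - 15114) + 338)) = 1/(-900 + (-15083 + 338)) = 1/(-900 - 14745) = 1/(-15645) = -1/15645 ≈ -6.3918e-5)
-B = -1*(-1/15645) = 1/15645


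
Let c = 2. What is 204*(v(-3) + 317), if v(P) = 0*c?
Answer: 64668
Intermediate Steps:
v(P) = 0 (v(P) = 0*2 = 0)
204*(v(-3) + 317) = 204*(0 + 317) = 204*317 = 64668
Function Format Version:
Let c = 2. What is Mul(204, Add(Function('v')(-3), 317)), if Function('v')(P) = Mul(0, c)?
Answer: 64668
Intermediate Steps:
Function('v')(P) = 0 (Function('v')(P) = Mul(0, 2) = 0)
Mul(204, Add(Function('v')(-3), 317)) = Mul(204, Add(0, 317)) = Mul(204, 317) = 64668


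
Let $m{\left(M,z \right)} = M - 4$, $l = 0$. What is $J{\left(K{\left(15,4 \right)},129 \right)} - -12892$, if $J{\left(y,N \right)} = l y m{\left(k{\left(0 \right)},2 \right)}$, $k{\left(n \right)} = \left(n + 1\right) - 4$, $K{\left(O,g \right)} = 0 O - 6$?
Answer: $12892$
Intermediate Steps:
$K{\left(O,g \right)} = -6$ ($K{\left(O,g \right)} = 0 - 6 = -6$)
$k{\left(n \right)} = -3 + n$ ($k{\left(n \right)} = \left(1 + n\right) - 4 = -3 + n$)
$m{\left(M,z \right)} = -4 + M$
$J{\left(y,N \right)} = 0$ ($J{\left(y,N \right)} = 0 y \left(-4 + \left(-3 + 0\right)\right) = 0 \left(-4 - 3\right) = 0 \left(-7\right) = 0$)
$J{\left(K{\left(15,4 \right)},129 \right)} - -12892 = 0 - -12892 = 0 + 12892 = 12892$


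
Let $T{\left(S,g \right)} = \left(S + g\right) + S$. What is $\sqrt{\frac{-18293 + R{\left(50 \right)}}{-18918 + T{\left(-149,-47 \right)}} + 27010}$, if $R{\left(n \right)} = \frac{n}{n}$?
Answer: $\frac{\sqrt{10022768553486}}{19263} \approx 164.35$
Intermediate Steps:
$T{\left(S,g \right)} = g + 2 S$
$R{\left(n \right)} = 1$
$\sqrt{\frac{-18293 + R{\left(50 \right)}}{-18918 + T{\left(-149,-47 \right)}} + 27010} = \sqrt{\frac{-18293 + 1}{-18918 + \left(-47 + 2 \left(-149\right)\right)} + 27010} = \sqrt{- \frac{18292}{-18918 - 345} + 27010} = \sqrt{- \frac{18292}{-19263} + 27010} = \sqrt{\left(-18292\right) \left(- \frac{1}{19263}\right) + 27010} = \sqrt{\frac{18292}{19263} + 27010} = \sqrt{\frac{520311922}{19263}} = \frac{\sqrt{10022768553486}}{19263}$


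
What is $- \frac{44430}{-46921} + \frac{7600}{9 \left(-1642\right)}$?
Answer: $\frac{149993470}{346699269} \approx 0.43263$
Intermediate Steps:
$- \frac{44430}{-46921} + \frac{7600}{9 \left(-1642\right)} = \left(-44430\right) \left(- \frac{1}{46921}\right) + \frac{7600}{-14778} = \frac{44430}{46921} + 7600 \left(- \frac{1}{14778}\right) = \frac{44430}{46921} - \frac{3800}{7389} = \frac{149993470}{346699269}$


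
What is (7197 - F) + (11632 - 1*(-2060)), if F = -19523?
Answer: 40412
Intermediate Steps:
(7197 - F) + (11632 - 1*(-2060)) = (7197 - 1*(-19523)) + (11632 - 1*(-2060)) = (7197 + 19523) + (11632 + 2060) = 26720 + 13692 = 40412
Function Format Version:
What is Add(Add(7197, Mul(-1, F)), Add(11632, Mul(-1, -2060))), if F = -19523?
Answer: 40412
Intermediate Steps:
Add(Add(7197, Mul(-1, F)), Add(11632, Mul(-1, -2060))) = Add(Add(7197, Mul(-1, -19523)), Add(11632, Mul(-1, -2060))) = Add(Add(7197, 19523), Add(11632, 2060)) = Add(26720, 13692) = 40412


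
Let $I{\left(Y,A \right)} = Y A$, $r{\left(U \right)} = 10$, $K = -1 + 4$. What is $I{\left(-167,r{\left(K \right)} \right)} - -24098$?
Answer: $22428$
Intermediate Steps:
$K = 3$
$I{\left(Y,A \right)} = A Y$
$I{\left(-167,r{\left(K \right)} \right)} - -24098 = 10 \left(-167\right) - -24098 = -1670 + 24098 = 22428$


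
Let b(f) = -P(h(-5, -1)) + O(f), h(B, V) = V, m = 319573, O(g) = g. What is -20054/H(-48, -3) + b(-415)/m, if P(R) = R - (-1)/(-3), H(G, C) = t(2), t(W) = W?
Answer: -9613076654/958719 ≈ -10027.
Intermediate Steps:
H(G, C) = 2
P(R) = -⅓ + R (P(R) = R - (-1)*(-1)/3 = R - 1*⅓ = R - ⅓ = -⅓ + R)
b(f) = 4/3 + f (b(f) = -(-⅓ - 1) + f = -1*(-4/3) + f = 4/3 + f)
-20054/H(-48, -3) + b(-415)/m = -20054/2 + (4/3 - 415)/319573 = -20054*½ - 1241/3*1/319573 = -10027 - 1241/958719 = -9613076654/958719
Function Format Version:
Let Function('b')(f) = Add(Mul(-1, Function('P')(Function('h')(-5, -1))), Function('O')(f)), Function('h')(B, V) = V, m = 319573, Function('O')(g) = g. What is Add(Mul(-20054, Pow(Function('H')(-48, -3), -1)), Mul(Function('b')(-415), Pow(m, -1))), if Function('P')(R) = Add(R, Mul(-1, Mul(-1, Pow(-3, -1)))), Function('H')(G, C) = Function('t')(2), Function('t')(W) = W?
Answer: Rational(-9613076654, 958719) ≈ -10027.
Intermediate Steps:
Function('H')(G, C) = 2
Function('P')(R) = Add(Rational(-1, 3), R) (Function('P')(R) = Add(R, Mul(-1, Mul(-1, Rational(-1, 3)))) = Add(R, Mul(-1, Rational(1, 3))) = Add(R, Rational(-1, 3)) = Add(Rational(-1, 3), R))
Function('b')(f) = Add(Rational(4, 3), f) (Function('b')(f) = Add(Mul(-1, Add(Rational(-1, 3), -1)), f) = Add(Mul(-1, Rational(-4, 3)), f) = Add(Rational(4, 3), f))
Add(Mul(-20054, Pow(Function('H')(-48, -3), -1)), Mul(Function('b')(-415), Pow(m, -1))) = Add(Mul(-20054, Pow(2, -1)), Mul(Add(Rational(4, 3), -415), Pow(319573, -1))) = Add(Mul(-20054, Rational(1, 2)), Mul(Rational(-1241, 3), Rational(1, 319573))) = Add(-10027, Rational(-1241, 958719)) = Rational(-9613076654, 958719)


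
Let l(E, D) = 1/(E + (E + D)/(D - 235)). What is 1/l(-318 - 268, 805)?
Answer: -111267/190 ≈ -585.62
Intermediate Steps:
l(E, D) = 1/(E + (D + E)/(-235 + D))
1/l(-318 - 268, 805) = 1/((-235 + 805)/(805 - 234*(-318 - 268) + 805*(-318 - 268))) = 1/(570/(805 - 234*(-586) + 805*(-586))) = 1/(570/(805 + 137124 - 471730)) = 1/(570/(-333801)) = 1/(-1/333801*570) = 1/(-190/111267) = -111267/190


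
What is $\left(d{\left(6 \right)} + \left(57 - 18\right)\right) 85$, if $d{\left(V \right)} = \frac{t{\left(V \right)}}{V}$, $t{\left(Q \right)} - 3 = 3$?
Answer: $3400$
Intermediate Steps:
$t{\left(Q \right)} = 6$ ($t{\left(Q \right)} = 3 + 3 = 6$)
$d{\left(V \right)} = \frac{6}{V}$
$\left(d{\left(6 \right)} + \left(57 - 18\right)\right) 85 = \left(\frac{6}{6} + \left(57 - 18\right)\right) 85 = \left(6 \cdot \frac{1}{6} + 39\right) 85 = \left(1 + 39\right) 85 = 40 \cdot 85 = 3400$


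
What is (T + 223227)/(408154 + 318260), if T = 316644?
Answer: 179957/242138 ≈ 0.74320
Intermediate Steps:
(T + 223227)/(408154 + 318260) = (316644 + 223227)/(408154 + 318260) = 539871/726414 = 539871*(1/726414) = 179957/242138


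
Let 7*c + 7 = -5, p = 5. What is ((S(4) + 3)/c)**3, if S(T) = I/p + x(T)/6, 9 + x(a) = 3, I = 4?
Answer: -117649/27000 ≈ -4.3574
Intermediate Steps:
x(a) = -6 (x(a) = -9 + 3 = -6)
c = -12/7 (c = -1 + (1/7)*(-5) = -1 - 5/7 = -12/7 ≈ -1.7143)
S(T) = -1/5 (S(T) = 4/5 - 6/6 = 4*(1/5) - 6*1/6 = 4/5 - 1 = -1/5)
((S(4) + 3)/c)**3 = ((-1/5 + 3)/(-12/7))**3 = (-7/12*14/5)**3 = (-49/30)**3 = -117649/27000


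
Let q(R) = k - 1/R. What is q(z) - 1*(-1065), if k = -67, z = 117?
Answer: 116765/117 ≈ 997.99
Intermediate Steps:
q(R) = -67 - 1/R
q(z) - 1*(-1065) = (-67 - 1/117) - 1*(-1065) = (-67 - 1*1/117) + 1065 = (-67 - 1/117) + 1065 = -7840/117 + 1065 = 116765/117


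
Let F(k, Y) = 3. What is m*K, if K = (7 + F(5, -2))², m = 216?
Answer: 21600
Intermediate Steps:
K = 100 (K = (7 + 3)² = 10² = 100)
m*K = 216*100 = 21600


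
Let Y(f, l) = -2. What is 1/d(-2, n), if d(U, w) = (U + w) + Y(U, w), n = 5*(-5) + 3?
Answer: -1/26 ≈ -0.038462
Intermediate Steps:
n = -22 (n = -25 + 3 = -22)
d(U, w) = -2 + U + w (d(U, w) = (U + w) - 2 = -2 + U + w)
1/d(-2, n) = 1/(-2 - 2 - 22) = 1/(-26) = -1/26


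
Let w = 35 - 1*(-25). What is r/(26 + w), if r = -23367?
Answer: -23367/86 ≈ -271.71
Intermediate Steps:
w = 60 (w = 35 + 25 = 60)
r/(26 + w) = -23367/(26 + 60) = -23367/86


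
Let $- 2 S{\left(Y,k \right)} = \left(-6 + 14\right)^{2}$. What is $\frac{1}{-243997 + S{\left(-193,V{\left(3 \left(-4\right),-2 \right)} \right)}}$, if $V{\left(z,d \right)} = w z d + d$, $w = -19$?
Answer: $- \frac{1}{244029} \approx -4.0979 \cdot 10^{-6}$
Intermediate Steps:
$V{\left(z,d \right)} = d - 19 d z$ ($V{\left(z,d \right)} = - 19 z d + d = - 19 d z + d = d - 19 d z$)
$S{\left(Y,k \right)} = -32$ ($S{\left(Y,k \right)} = - \frac{\left(-6 + 14\right)^{2}}{2} = - \frac{8^{2}}{2} = \left(- \frac{1}{2}\right) 64 = -32$)
$\frac{1}{-243997 + S{\left(-193,V{\left(3 \left(-4\right),-2 \right)} \right)}} = \frac{1}{-243997 - 32} = \frac{1}{-244029} = - \frac{1}{244029}$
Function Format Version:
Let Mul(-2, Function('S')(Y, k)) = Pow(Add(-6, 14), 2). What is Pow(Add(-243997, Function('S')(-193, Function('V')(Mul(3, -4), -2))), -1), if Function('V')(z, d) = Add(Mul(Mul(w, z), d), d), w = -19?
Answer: Rational(-1, 244029) ≈ -4.0979e-6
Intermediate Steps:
Function('V')(z, d) = Add(d, Mul(-19, d, z)) (Function('V')(z, d) = Add(Mul(Mul(-19, z), d), d) = Add(Mul(-19, d, z), d) = Add(d, Mul(-19, d, z)))
Function('S')(Y, k) = -32 (Function('S')(Y, k) = Mul(Rational(-1, 2), Pow(Add(-6, 14), 2)) = Mul(Rational(-1, 2), Pow(8, 2)) = Mul(Rational(-1, 2), 64) = -32)
Pow(Add(-243997, Function('S')(-193, Function('V')(Mul(3, -4), -2))), -1) = Pow(Add(-243997, -32), -1) = Pow(-244029, -1) = Rational(-1, 244029)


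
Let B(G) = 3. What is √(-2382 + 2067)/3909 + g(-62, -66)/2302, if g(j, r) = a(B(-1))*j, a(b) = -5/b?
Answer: 155/3453 + I*√35/1303 ≈ 0.044888 + 0.0045404*I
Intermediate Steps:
g(j, r) = -5*j/3 (g(j, r) = (-5/3)*j = (-5*⅓)*j = -5*j/3)
√(-2382 + 2067)/3909 + g(-62, -66)/2302 = √(-2382 + 2067)/3909 - 5/3*(-62)/2302 = √(-315)*(1/3909) + (310/3)*(1/2302) = (3*I*√35)*(1/3909) + 155/3453 = I*√35/1303 + 155/3453 = 155/3453 + I*√35/1303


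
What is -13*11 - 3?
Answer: -146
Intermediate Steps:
-13*11 - 3 = -143 - 3 = -146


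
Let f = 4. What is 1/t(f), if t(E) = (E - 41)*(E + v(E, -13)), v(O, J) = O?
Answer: -1/296 ≈ -0.0033784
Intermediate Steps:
t(E) = 2*E*(-41 + E) (t(E) = (E - 41)*(E + E) = (-41 + E)*(2*E) = 2*E*(-41 + E))
1/t(f) = 1/(2*4*(-41 + 4)) = 1/(2*4*(-37)) = 1/(-296) = -1/296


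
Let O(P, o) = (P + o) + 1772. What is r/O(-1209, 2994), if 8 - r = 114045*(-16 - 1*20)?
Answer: 4105628/3557 ≈ 1154.2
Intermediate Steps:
O(P, o) = 1772 + P + o
r = 4105628 (r = 8 - 114045*(-16 - 1*20) = 8 - 114045*(-16 - 20) = 8 - 114045*(-36) = 8 - 1*(-4105620) = 8 + 4105620 = 4105628)
r/O(-1209, 2994) = 4105628/(1772 - 1209 + 2994) = 4105628/3557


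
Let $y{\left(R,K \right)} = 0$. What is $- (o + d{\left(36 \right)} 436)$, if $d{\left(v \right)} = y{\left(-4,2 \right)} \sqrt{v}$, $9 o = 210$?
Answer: $- \frac{70}{3} \approx -23.333$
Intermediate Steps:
$o = \frac{70}{3}$ ($o = \frac{1}{9} \cdot 210 = \frac{70}{3} \approx 23.333$)
$d{\left(v \right)} = 0$ ($d{\left(v \right)} = 0 \sqrt{v} = 0$)
$- (o + d{\left(36 \right)} 436) = - (\frac{70}{3} + 0 \cdot 436) = - (\frac{70}{3} + 0) = \left(-1\right) \frac{70}{3} = - \frac{70}{3}$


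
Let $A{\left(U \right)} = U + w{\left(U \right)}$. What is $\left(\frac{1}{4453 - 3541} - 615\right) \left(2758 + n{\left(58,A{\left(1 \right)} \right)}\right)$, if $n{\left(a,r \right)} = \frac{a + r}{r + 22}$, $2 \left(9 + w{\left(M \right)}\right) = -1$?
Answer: $- \frac{4646882515}{2736} \approx -1.6984 \cdot 10^{6}$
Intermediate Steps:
$w{\left(M \right)} = - \frac{19}{2}$ ($w{\left(M \right)} = -9 + \frac{1}{2} \left(-1\right) = -9 - \frac{1}{2} = - \frac{19}{2}$)
$A{\left(U \right)} = - \frac{19}{2} + U$ ($A{\left(U \right)} = U - \frac{19}{2} = - \frac{19}{2} + U$)
$n{\left(a,r \right)} = \frac{a + r}{22 + r}$
$\left(\frac{1}{4453 - 3541} - 615\right) \left(2758 + n{\left(58,A{\left(1 \right)} \right)}\right) = \left(\frac{1}{4453 - 3541} - 615\right) \left(2758 + \frac{58 + \left(- \frac{19}{2} + 1\right)}{22 + \left(- \frac{19}{2} + 1\right)}\right) = \left(\frac{1}{912} - 615\right) \left(2758 + \frac{58 - \frac{17}{2}}{22 - \frac{17}{2}}\right) = \left(\frac{1}{912} - 615\right) \left(2758 + \frac{1}{\frac{27}{2}} \cdot \frac{99}{2}\right) = - \frac{560879 \left(2758 + \frac{2}{27} \cdot \frac{99}{2}\right)}{912} = - \frac{560879 \left(2758 + \frac{11}{3}\right)}{912} = \left(- \frac{560879}{912}\right) \frac{8285}{3} = - \frac{4646882515}{2736}$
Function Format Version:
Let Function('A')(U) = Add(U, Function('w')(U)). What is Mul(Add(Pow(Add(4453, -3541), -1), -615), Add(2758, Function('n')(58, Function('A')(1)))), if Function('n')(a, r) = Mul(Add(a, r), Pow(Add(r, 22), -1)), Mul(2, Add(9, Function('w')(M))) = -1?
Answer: Rational(-4646882515, 2736) ≈ -1.6984e+6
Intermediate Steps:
Function('w')(M) = Rational(-19, 2) (Function('w')(M) = Add(-9, Mul(Rational(1, 2), -1)) = Add(-9, Rational(-1, 2)) = Rational(-19, 2))
Function('A')(U) = Add(Rational(-19, 2), U) (Function('A')(U) = Add(U, Rational(-19, 2)) = Add(Rational(-19, 2), U))
Function('n')(a, r) = Mul(Pow(Add(22, r), -1), Add(a, r)) (Function('n')(a, r) = Mul(Add(a, r), Pow(Add(22, r), -1)) = Mul(Pow(Add(22, r), -1), Add(a, r)))
Mul(Add(Pow(Add(4453, -3541), -1), -615), Add(2758, Function('n')(58, Function('A')(1)))) = Mul(Add(Pow(Add(4453, -3541), -1), -615), Add(2758, Mul(Pow(Add(22, Add(Rational(-19, 2), 1)), -1), Add(58, Add(Rational(-19, 2), 1))))) = Mul(Add(Pow(912, -1), -615), Add(2758, Mul(Pow(Add(22, Rational(-17, 2)), -1), Add(58, Rational(-17, 2))))) = Mul(Add(Rational(1, 912), -615), Add(2758, Mul(Pow(Rational(27, 2), -1), Rational(99, 2)))) = Mul(Rational(-560879, 912), Add(2758, Mul(Rational(2, 27), Rational(99, 2)))) = Mul(Rational(-560879, 912), Add(2758, Rational(11, 3))) = Mul(Rational(-560879, 912), Rational(8285, 3)) = Rational(-4646882515, 2736)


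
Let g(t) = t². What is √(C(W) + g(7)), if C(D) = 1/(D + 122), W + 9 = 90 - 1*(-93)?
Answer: √1073370/148 ≈ 7.0002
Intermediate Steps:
W = 174 (W = -9 + (90 - 1*(-93)) = -9 + (90 + 93) = -9 + 183 = 174)
C(D) = 1/(122 + D)
√(C(W) + g(7)) = √(1/(122 + 174) + 7²) = √(1/296 + 49) = √(14505/296) = √1073370/148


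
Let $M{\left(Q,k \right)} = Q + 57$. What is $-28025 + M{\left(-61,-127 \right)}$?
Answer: $-28029$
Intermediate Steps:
$M{\left(Q,k \right)} = 57 + Q$
$-28025 + M{\left(-61,-127 \right)} = -28025 + \left(57 - 61\right) = -28025 - 4 = -28029$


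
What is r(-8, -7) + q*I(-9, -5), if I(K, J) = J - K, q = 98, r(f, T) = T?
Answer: 385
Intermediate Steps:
r(-8, -7) + q*I(-9, -5) = -7 + 98*(-5 - 1*(-9)) = -7 + 98*(-5 + 9) = -7 + 98*4 = -7 + 392 = 385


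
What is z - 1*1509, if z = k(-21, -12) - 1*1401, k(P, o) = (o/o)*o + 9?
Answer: -2913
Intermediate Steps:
k(P, o) = 9 + o (k(P, o) = 1*o + 9 = o + 9 = 9 + o)
z = -1404 (z = (9 - 12) - 1*1401 = -3 - 1401 = -1404)
z - 1*1509 = -1404 - 1*1509 = -1404 - 1509 = -2913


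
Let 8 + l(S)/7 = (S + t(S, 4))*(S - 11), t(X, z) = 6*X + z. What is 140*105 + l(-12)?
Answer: 27524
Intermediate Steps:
t(X, z) = z + 6*X
l(S) = -56 + 7*(-11 + S)*(4 + 7*S) (l(S) = -56 + 7*((S + (4 + 6*S))*(S - 11)) = -56 + 7*((4 + 7*S)*(-11 + S)) = -56 + 7*((-11 + S)*(4 + 7*S)) = -56 + 7*(-11 + S)*(4 + 7*S))
140*105 + l(-12) = 140*105 + (-364 - 511*(-12) + 49*(-12)**2) = 14700 + (-364 + 6132 + 49*144) = 14700 + (-364 + 6132 + 7056) = 14700 + 12824 = 27524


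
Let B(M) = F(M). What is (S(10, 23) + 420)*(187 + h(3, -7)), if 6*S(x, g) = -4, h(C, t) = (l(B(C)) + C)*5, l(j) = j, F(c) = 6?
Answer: 291856/3 ≈ 97285.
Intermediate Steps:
B(M) = 6
h(C, t) = 30 + 5*C (h(C, t) = (6 + C)*5 = 30 + 5*C)
S(x, g) = -2/3 (S(x, g) = (1/6)*(-4) = -2/3)
(S(10, 23) + 420)*(187 + h(3, -7)) = (-2/3 + 420)*(187 + (30 + 5*3)) = 1258*(187 + (30 + 15))/3 = 1258*(187 + 45)/3 = (1258/3)*232 = 291856/3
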